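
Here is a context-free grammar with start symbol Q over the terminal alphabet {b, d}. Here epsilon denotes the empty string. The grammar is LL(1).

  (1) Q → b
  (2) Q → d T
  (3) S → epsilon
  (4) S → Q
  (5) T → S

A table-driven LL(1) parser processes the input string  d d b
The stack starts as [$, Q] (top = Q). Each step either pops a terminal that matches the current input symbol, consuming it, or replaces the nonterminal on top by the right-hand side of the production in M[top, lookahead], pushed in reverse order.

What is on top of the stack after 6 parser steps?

     Stack  Input    Action
  1  $ Q    d d b $  expand Q → d T
  2  $ T d  d d b $  match d
  3  $ T    d b $    expand T → S
  4  $ S    d b $    expand S → Q
  5  $ Q    d b $    expand Q → d T
  6  $ T d  d b $    match d
Stack after step 6: $ T (top = T).

T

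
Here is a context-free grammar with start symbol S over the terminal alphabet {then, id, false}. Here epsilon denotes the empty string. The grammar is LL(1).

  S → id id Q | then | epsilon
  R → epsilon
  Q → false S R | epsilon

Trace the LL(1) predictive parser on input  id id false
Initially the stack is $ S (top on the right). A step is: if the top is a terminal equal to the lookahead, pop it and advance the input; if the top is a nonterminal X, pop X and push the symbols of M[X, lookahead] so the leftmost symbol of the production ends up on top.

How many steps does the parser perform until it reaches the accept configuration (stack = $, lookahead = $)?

step 1: stack=$ S  input=id id false $  — expand S → id id Q
step 2: stack=$ Q id id  input=id id false $  — match id
step 3: stack=$ Q id  input=id false $  — match id
step 4: stack=$ Q  input=false $  — expand Q → false S R
step 5: stack=$ R S false  input=false $  — match false
step 6: stack=$ R S  input=$  — expand S → epsilon
step 7: stack=$ R  input=$  — expand R → epsilon
Accept reached after 7 steps.

7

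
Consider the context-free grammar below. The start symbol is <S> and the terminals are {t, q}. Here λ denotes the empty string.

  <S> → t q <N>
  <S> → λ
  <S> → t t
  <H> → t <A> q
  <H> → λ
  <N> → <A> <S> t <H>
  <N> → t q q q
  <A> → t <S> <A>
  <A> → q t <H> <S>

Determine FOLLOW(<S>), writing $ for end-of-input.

FIRST(<S>) = {λ, t}
FIRST(<H>) = {λ, t}
FIRST(<A>) = {q, t}
FIRST(<N>) = {q, t}  (via <A> <S> t <H>)
FOLLOW(<S>) includes $ since <S> is the start symbol.
FOLLOW(<A>): in <H>→t <A> q, <A> is followed by q with FIRST {q}; in <N>→<A> <S> t <H>, <A> is followed by <S> t <H> with FIRST {t}; in <A>→t <S> <A>, the suffix after <A> is empty (adds nothing new). Thus FOLLOW(<A>) = {q, t}.
FOLLOW(<S>): in <N>→<A> <S> t <H>, <S> is followed by t <H> with FIRST {t}; in <A>→t <S> <A>, <S> is followed by <A> with FIRST {q, t}; in <A>→q t <H> <S>, the suffix after <S> is empty, so FOLLOW(<S>) ⊇ FOLLOW(<A>) = {q, t}. Thus FOLLOW(<S>) = {$, q, t}.
FOLLOW(<N>): in <S>→t q <N>, the suffix after <N> is empty, so FOLLOW(<N>) ⊇ FOLLOW(<S>) = {$, q, t}. Thus FOLLOW(<N>) = {$, q, t}.
FOLLOW(<H>): in <N>→<A> <S> t <H>, the suffix after <H> is empty, so FOLLOW(<H>) ⊇ FOLLOW(<N>) = {$, q, t}; in <A>→q t <H> <S>, <H> is followed by <S> with FIRST {λ, t}; in <A>→q t <H> <S>, the suffix after <H> is nullable, so FOLLOW(<H>) ⊇ FOLLOW(<A>) = {q, t}. Thus FOLLOW(<H>) = {$, q, t}.

{$, q, t}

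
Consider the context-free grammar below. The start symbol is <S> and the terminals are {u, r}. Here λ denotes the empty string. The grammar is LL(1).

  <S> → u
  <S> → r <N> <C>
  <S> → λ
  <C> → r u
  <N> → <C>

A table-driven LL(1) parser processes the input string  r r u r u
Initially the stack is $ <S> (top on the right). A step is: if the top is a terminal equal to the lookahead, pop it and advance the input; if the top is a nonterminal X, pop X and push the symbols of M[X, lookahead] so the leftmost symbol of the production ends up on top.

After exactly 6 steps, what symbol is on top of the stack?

     Stack        Input        Action
  1  $ <S>        r r u r u $  expand <S> → r <N> <C>
  2  $ <C> <N> r  r r u r u $  match r
  3  $ <C> <N>    r u r u $    expand <N> → <C>
  4  $ <C> <C>    r u r u $    expand <C> → r u
  5  $ <C> u r    r u r u $    match r
  6  $ <C> u      u r u $      match u
Stack after step 6: $ <C> (top = <C>).

<C>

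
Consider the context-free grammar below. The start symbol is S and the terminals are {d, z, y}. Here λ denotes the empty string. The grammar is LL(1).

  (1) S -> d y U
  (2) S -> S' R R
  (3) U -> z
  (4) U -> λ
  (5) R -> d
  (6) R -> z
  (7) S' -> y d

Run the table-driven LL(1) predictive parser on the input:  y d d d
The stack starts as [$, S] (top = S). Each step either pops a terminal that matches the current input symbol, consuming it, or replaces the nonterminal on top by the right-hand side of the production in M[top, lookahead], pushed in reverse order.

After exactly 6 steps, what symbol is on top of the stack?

     Stack      Input      Action
  1  $ S        y d d d $  expand S -> S' R R
  2  $ R R S'   y d d d $  expand S' -> y d
  3  $ R R d y  y d d d $  match y
  4  $ R R d    d d d $    match d
  5  $ R R      d d $      expand R -> d
  6  $ R d      d d $      match d
Stack after step 6: $ R (top = R).

R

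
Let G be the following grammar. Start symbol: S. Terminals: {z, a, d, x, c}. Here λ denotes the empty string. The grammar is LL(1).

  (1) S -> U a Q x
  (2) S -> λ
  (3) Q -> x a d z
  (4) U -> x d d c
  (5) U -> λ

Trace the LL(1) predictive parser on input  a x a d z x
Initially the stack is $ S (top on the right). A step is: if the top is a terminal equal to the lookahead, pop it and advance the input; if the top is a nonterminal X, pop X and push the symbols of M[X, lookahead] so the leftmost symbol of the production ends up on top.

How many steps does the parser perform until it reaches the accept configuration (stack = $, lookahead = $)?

step 1: stack=$ S  input=a x a d z x $  — expand S -> U a Q x
step 2: stack=$ x Q a U  input=a x a d z x $  — expand U -> λ
step 3: stack=$ x Q a  input=a x a d z x $  — match a
step 4: stack=$ x Q  input=x a d z x $  — expand Q -> x a d z
step 5: stack=$ x z d a x  input=x a d z x $  — match x
step 6: stack=$ x z d a  input=a d z x $  — match a
step 7: stack=$ x z d  input=d z x $  — match d
step 8: stack=$ x z  input=z x $  — match z
step 9: stack=$ x  input=x $  — match x
Accept reached after 9 steps.

9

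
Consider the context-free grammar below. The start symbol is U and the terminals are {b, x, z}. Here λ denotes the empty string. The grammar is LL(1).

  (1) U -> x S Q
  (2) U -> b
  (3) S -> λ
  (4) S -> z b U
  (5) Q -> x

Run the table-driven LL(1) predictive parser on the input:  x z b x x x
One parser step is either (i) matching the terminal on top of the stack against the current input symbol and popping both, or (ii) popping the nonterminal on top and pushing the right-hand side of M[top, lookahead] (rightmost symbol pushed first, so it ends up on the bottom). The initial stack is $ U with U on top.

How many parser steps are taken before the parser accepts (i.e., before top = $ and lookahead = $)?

      Stack      Input          Action
   1  $ U        x z b x x x $  expand U -> x S Q
   2  $ Q S x    x z b x x x $  match x
   3  $ Q S      z b x x x $    expand S -> z b U
   4  $ Q U b z  z b x x x $    match z
   5  $ Q U b    b x x x $      match b
   6  $ Q U      x x x $        expand U -> x S Q
   7  $ Q Q S x  x x x $        match x
   8  $ Q Q S    x x $          expand S -> λ
   9  $ Q Q      x x $          expand Q -> x
  10  $ Q x      x x $          match x
  11  $ Q        x $            expand Q -> x
  12  $ x        x $            match x
Accept reached after 12 steps.

12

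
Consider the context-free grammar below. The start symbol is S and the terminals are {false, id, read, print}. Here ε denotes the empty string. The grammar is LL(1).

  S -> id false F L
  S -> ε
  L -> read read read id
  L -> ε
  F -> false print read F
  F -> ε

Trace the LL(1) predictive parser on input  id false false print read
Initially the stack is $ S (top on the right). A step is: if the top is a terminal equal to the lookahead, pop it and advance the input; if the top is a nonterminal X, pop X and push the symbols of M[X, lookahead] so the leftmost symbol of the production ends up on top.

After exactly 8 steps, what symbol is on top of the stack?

step 1: stack=$ S  input=id false false print read $  — expand S -> id false F L
step 2: stack=$ L F false id  input=id false false print read $  — match id
step 3: stack=$ L F false  input=false false print read $  — match false
step 4: stack=$ L F  input=false print read $  — expand F -> false print read F
step 5: stack=$ L F read print false  input=false print read $  — match false
step 6: stack=$ L F read print  input=print read $  — match print
step 7: stack=$ L F read  input=read $  — match read
step 8: stack=$ L F  input=$  — expand F -> ε
Stack after step 8: $ L (top = L).

L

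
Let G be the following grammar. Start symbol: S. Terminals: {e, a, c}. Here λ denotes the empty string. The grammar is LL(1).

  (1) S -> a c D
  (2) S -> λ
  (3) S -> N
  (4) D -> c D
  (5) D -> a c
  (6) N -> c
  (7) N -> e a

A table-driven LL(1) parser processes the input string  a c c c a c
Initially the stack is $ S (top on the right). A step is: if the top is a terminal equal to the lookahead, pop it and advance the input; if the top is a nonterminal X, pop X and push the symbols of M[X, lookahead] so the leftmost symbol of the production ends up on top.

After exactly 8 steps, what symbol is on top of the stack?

a

step 1: stack=$ S  input=a c c c a c $  — expand S -> a c D
step 2: stack=$ D c a  input=a c c c a c $  — match a
step 3: stack=$ D c  input=c c c a c $  — match c
step 4: stack=$ D  input=c c a c $  — expand D -> c D
step 5: stack=$ D c  input=c c a c $  — match c
step 6: stack=$ D  input=c a c $  — expand D -> c D
step 7: stack=$ D c  input=c a c $  — match c
step 8: stack=$ D  input=a c $  — expand D -> a c
Stack after step 8: $ c a (top = a).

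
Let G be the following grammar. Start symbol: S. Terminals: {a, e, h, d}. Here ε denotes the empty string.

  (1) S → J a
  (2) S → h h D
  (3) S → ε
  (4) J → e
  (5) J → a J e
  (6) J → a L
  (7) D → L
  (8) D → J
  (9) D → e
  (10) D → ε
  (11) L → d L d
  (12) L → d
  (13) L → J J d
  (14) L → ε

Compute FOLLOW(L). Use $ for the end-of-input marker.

{$, a, d, e}

FIRST(J) = {a, e}
FIRST(S) = {ε, a, e, h}  (via J a)
FIRST(L) = {ε, a, d, e}  (via J J d)
FIRST(D) = {ε, a, d, e}  (via L, J)
FOLLOW(S) includes $ since S is the start symbol.
FOLLOW(S): S appears on no right-hand side. Thus FOLLOW(S) = {$}.
FOLLOW(D): in S→h h D, the suffix after D is empty, so FOLLOW(D) ⊇ FOLLOW(S) = {$}. Thus FOLLOW(D) = {$}.
FOLLOW(J): in S→J a, J is followed by a with FIRST {a}; in J→a J e, J is followed by e with FIRST {e}; in D→J, the suffix after J is empty, so FOLLOW(J) ⊇ FOLLOW(D) = {$}; in L→J J d (occurrence 1), J is followed by J d with FIRST {a, e}; in L→J J d (occurrence 2), J is followed by d with FIRST {d}. Thus FOLLOW(J) = {$, a, d, e}.
FOLLOW(L): in J→a L, the suffix after L is empty, so FOLLOW(L) ⊇ FOLLOW(J) = {$, a, d, e}; in D→L, the suffix after L is empty, so FOLLOW(L) ⊇ FOLLOW(D) = {$}; in L→d L d, L is followed by d with FIRST {d}. Thus FOLLOW(L) = {$, a, d, e}.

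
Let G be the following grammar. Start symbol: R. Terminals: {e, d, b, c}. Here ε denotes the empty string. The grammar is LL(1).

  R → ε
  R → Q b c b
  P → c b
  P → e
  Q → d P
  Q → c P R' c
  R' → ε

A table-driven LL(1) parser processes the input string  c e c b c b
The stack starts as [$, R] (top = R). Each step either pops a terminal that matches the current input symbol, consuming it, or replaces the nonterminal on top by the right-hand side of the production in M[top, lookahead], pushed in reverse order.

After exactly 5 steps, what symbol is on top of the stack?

R'

step 1: stack=$ R  input=c e c b c b $  — expand R → Q b c b
step 2: stack=$ b c b Q  input=c e c b c b $  — expand Q → c P R' c
step 3: stack=$ b c b c R' P c  input=c e c b c b $  — match c
step 4: stack=$ b c b c R' P  input=e c b c b $  — expand P → e
step 5: stack=$ b c b c R' e  input=e c b c b $  — match e
Stack after step 5: $ b c b c R' (top = R').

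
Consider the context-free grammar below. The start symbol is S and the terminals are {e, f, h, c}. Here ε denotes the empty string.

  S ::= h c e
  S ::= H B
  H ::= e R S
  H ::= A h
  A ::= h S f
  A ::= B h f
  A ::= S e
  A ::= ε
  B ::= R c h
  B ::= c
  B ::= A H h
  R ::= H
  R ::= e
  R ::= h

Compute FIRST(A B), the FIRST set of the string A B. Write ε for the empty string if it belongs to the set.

{c, e, h}

FIRST(S) = {c, e, h}  (via H B)
FIRST(H) = {c, e, h}  (via A h)
FIRST(R) = {c, e, h}  (via H)
FIRST(A) = {ε, c, e, h}  (via B h f, S e)
FIRST(B) = {c, e, h}  (via R c h, A H h)
FIRST(A B): take FIRST of each symbol in turn, carrying on past any symbol whose FIRST contains ε; result {c, e, h}.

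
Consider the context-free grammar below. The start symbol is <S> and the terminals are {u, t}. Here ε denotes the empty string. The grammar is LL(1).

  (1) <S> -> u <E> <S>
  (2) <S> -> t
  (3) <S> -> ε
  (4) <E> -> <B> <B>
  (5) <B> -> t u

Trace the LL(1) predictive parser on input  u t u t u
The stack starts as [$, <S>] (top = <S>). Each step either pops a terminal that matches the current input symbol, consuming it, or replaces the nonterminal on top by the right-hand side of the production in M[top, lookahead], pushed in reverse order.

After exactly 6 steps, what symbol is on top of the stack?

<B>

     Stack          Input        Action
  1  $ <S>          u t u t u $  expand <S> -> u <E> <S>
  2  $ <S> <E> u    u t u t u $  match u
  3  $ <S> <E>      t u t u $    expand <E> -> <B> <B>
  4  $ <S> <B> <B>  t u t u $    expand <B> -> t u
  5  $ <S> <B> u t  t u t u $    match t
  6  $ <S> <B> u    u t u $      match u
Stack after step 6: $ <S> <B> (top = <B>).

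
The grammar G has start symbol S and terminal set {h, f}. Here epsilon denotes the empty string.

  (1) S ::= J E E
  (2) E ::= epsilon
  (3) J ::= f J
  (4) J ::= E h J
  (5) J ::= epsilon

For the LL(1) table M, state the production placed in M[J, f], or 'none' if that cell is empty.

J ::= f J

FIRST(E) = {epsilon}
FIRST(J) = {epsilon, f, h}  (via E h J)
FIRST(S) = {epsilon, f, h}  (via J E E)
FOLLOW(S) includes $ since S is the start symbol.
FOLLOW(S): S appears on no right-hand side. Thus FOLLOW(S) = {$}.
FOLLOW(J): in S::=J E E, J is followed by E E with FIRST {epsilon}; in S::=J E E, the suffix after J is nullable, so FOLLOW(J) ⊇ FOLLOW(S) = {$}; in J::=f J, the suffix after J is empty (adds nothing new); in J::=E h J, the suffix after J is empty (adds nothing new). Thus FOLLOW(J) = {$}.
For J ::= f J: FIRST(f J) = {f}, so it goes in M[J, t] for t ∈ {f}.
For J ::= E h J: FIRST(E h J) = {h}, so it goes in M[J, t] for t ∈ {h}.
For J ::= epsilon: FIRST(epsilon) = {epsilon}, so it goes in M[J, t] for t ∈ {}; since epsilon ∈ FIRST, also for every t ∈ FOLLOW(J) = {$}.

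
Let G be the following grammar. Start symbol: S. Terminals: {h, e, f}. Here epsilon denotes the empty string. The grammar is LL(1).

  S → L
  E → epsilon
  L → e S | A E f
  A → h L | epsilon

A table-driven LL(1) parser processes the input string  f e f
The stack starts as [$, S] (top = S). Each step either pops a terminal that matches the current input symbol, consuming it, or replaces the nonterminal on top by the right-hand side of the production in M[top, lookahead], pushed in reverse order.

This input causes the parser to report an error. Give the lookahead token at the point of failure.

     Stack    Input    Action
  1  $ S      f e f $  expand S → L
  2  $ L      f e f $  expand L → A E f
  3  $ f E A  f e f $  expand A → epsilon
  4  $ f E    f e f $  expand E → epsilon
  5  $ f      f e f $  match f
  6  $        e f $    error: stack empty but input remains

e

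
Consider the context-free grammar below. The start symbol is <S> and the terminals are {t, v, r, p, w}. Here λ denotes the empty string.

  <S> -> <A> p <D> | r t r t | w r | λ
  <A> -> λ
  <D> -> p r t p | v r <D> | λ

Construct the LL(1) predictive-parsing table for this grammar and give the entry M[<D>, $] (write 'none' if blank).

FIRST(<A>) = {λ}
FIRST(<D>) = {λ, p, v}
FIRST(<S>) = {λ, p, r, w}  (via <A> p <D>)
FOLLOW(<S>) includes $ since <S> is the start symbol.
FOLLOW(<S>): <S> appears on no right-hand side. Thus FOLLOW(<S>) = {$}.
FOLLOW(<D>): in <S>-><A> p <D>, the suffix after <D> is empty, so FOLLOW(<D>) ⊇ FOLLOW(<S>) = {$}; in <D>->v r <D>, the suffix after <D> is empty (adds nothing new). Thus FOLLOW(<D>) = {$}.
For <D> -> p r t p: FIRST(p r t p) = {p}, so it goes in M[<D>, t] for t ∈ {p}.
For <D> -> v r <D>: FIRST(v r <D>) = {v}, so it goes in M[<D>, t] for t ∈ {v}.
For <D> -> λ: FIRST(λ) = {λ}, so it goes in M[<D>, t] for t ∈ {}; since λ ∈ FIRST, also for every t ∈ FOLLOW(<D>) = {$}.

<D> -> λ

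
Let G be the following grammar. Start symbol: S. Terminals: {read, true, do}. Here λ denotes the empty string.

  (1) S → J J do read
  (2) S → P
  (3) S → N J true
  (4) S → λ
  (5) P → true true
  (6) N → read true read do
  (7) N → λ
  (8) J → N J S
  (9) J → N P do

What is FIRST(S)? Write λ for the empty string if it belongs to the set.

{λ, read, true}

FIRST(P) = {true}
FIRST(N) = {λ, read}
FIRST(J) = {read, true}  (via N J S, N P do)
FIRST(S) = {λ, read, true}  (via J J do read, P, N J true)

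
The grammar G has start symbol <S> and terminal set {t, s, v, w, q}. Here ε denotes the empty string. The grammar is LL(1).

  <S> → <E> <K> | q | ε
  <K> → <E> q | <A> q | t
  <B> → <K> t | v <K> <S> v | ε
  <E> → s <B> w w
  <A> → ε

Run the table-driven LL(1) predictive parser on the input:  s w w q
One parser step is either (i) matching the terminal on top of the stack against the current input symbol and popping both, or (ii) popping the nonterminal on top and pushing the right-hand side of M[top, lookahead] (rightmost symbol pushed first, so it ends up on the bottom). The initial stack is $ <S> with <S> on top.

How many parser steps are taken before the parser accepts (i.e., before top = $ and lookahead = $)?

9

     Stack            Input      Action
  1  $ <S>            s w w q $  expand <S> → <E> <K>
  2  $ <K> <E>        s w w q $  expand <E> → s <B> w w
  3  $ <K> w w <B> s  s w w q $  match s
  4  $ <K> w w <B>    w w q $    expand <B> → ε
  5  $ <K> w w        w w q $    match w
  6  $ <K> w          w q $      match w
  7  $ <K>            q $        expand <K> → <A> q
  8  $ q <A>          q $        expand <A> → ε
  9  $ q              q $        match q
Accept reached after 9 steps.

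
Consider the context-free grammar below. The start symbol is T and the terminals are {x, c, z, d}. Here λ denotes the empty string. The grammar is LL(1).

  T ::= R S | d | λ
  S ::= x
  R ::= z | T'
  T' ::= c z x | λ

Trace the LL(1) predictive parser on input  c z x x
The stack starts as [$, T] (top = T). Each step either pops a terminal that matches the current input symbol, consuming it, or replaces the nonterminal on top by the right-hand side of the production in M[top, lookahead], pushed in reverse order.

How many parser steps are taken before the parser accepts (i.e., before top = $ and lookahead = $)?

step 1: stack=$ T  input=c z x x $  — expand T ::= R S
step 2: stack=$ S R  input=c z x x $  — expand R ::= T'
step 3: stack=$ S T'  input=c z x x $  — expand T' ::= c z x
step 4: stack=$ S x z c  input=c z x x $  — match c
step 5: stack=$ S x z  input=z x x $  — match z
step 6: stack=$ S x  input=x x $  — match x
step 7: stack=$ S  input=x $  — expand S ::= x
step 8: stack=$ x  input=x $  — match x
Accept reached after 8 steps.

8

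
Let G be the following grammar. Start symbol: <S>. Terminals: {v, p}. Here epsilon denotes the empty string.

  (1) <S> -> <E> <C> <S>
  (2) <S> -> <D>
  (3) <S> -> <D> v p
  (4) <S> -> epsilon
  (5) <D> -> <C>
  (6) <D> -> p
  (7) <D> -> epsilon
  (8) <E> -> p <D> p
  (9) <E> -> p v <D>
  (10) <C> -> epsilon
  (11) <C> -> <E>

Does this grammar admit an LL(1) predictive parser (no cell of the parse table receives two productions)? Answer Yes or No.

FIRST(<S>) = {epsilon, p, v}
FIRST(<D>) = {epsilon, p}
FIRST(<E>) = {p}
FIRST(<C>) = {epsilon, p}
FOLLOW(<S>) = {$}
FOLLOW(<D>) = {$, p, v}
FOLLOW(<E>) = {$, p, v}
FOLLOW(<C>) = {$, p, v}
Cell M[<C>, p] receives both <C> -> epsilon and <C> -> <E> — the grammar is not LL(1).

No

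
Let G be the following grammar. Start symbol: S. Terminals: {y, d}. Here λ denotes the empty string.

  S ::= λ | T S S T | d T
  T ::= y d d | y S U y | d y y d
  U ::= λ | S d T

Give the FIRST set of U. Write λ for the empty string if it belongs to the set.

{λ, d, y}

FIRST(T): from T::=y d d we get {y}; from T::=y S U y we get {y}; from T::=d y y d we get {d}. So FIRST(T) = {d, y}.
FIRST(S): from S::=λ we get {λ}; from S::=T S S T we get {d, y}; from S::=d T we get {d}. So FIRST(S) = {λ, d, y}.
FIRST(U): from U::=λ we get {λ}; from U::=S d T we get {d, y}. So FIRST(U) = {λ, d, y}.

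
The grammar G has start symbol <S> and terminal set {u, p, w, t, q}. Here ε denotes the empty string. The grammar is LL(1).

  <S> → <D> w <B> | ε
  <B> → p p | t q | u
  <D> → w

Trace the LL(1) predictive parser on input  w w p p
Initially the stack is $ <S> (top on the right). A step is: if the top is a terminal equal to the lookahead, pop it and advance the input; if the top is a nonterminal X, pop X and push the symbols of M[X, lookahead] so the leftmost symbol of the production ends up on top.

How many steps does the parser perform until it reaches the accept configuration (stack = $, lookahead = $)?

7

     Stack        Input      Action
  1  $ <S>        w w p p $  expand <S> → <D> w <B>
  2  $ <B> w <D>  w w p p $  expand <D> → w
  3  $ <B> w w    w w p p $  match w
  4  $ <B> w      w p p $    match w
  5  $ <B>        p p $      expand <B> → p p
  6  $ p p        p p $      match p
  7  $ p          p $        match p
Accept reached after 7 steps.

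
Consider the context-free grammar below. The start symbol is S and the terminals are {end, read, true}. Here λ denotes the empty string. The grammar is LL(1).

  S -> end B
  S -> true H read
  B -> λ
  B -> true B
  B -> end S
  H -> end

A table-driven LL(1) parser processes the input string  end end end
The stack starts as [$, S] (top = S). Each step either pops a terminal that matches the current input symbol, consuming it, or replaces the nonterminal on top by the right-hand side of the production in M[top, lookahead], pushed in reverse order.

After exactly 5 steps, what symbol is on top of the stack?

     Stack    Input          Action
  1  $ S      end end end $  expand S -> end B
  2  $ B end  end end end $  match end
  3  $ B      end end $      expand B -> end S
  4  $ S end  end end $      match end
  5  $ S      end $          expand S -> end B
Stack after step 5: $ B end (top = end).

end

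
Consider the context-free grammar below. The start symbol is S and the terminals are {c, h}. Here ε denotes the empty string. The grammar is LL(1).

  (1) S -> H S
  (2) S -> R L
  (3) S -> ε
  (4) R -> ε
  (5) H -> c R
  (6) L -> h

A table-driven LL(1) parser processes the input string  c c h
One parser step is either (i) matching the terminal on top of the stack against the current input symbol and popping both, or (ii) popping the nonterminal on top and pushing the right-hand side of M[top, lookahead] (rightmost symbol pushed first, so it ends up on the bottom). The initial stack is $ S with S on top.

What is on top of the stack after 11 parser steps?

      Stack    Input    Action
   1  $ S      c c h $  expand S -> H S
   2  $ S H    c c h $  expand H -> c R
   3  $ S R c  c c h $  match c
   4  $ S R    c h $    expand R -> ε
   5  $ S      c h $    expand S -> H S
   6  $ S H    c h $    expand H -> c R
   7  $ S R c  c h $    match c
   8  $ S R    h $      expand R -> ε
   9  $ S      h $      expand S -> R L
  10  $ L R    h $      expand R -> ε
  11  $ L      h $      expand L -> h
Stack after step 11: $ h (top = h).

h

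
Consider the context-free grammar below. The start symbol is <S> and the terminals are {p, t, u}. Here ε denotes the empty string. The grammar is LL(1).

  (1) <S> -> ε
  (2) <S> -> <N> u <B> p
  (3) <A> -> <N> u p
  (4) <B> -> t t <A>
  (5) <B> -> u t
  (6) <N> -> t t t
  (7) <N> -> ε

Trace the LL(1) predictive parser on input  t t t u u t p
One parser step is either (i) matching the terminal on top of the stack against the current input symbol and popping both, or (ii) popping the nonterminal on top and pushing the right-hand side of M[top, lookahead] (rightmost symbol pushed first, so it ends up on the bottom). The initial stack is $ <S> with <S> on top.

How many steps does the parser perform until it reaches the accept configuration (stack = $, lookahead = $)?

10

      Stack            Input            Action
   1  $ <S>            t t t u u t p $  expand <S> -> <N> u <B> p
   2  $ p <B> u <N>    t t t u u t p $  expand <N> -> t t t
   3  $ p <B> u t t t  t t t u u t p $  match t
   4  $ p <B> u t t    t t u u t p $    match t
   5  $ p <B> u t      t u u t p $      match t
   6  $ p <B> u        u u t p $        match u
   7  $ p <B>          u t p $          expand <B> -> u t
   8  $ p t u          u t p $          match u
   9  $ p t            t p $            match t
  10  $ p              p $              match p
Accept reached after 10 steps.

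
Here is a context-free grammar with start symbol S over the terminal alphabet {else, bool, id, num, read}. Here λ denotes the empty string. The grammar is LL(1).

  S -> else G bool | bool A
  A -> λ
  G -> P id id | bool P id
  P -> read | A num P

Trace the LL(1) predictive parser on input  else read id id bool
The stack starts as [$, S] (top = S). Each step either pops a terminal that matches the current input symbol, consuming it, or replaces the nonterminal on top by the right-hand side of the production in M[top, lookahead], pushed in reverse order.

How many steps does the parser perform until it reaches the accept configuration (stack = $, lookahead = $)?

8

step 1: stack=$ S  input=else read id id bool $  — expand S -> else G bool
step 2: stack=$ bool G else  input=else read id id bool $  — match else
step 3: stack=$ bool G  input=read id id bool $  — expand G -> P id id
step 4: stack=$ bool id id P  input=read id id bool $  — expand P -> read
step 5: stack=$ bool id id read  input=read id id bool $  — match read
step 6: stack=$ bool id id  input=id id bool $  — match id
step 7: stack=$ bool id  input=id bool $  — match id
step 8: stack=$ bool  input=bool $  — match bool
Accept reached after 8 steps.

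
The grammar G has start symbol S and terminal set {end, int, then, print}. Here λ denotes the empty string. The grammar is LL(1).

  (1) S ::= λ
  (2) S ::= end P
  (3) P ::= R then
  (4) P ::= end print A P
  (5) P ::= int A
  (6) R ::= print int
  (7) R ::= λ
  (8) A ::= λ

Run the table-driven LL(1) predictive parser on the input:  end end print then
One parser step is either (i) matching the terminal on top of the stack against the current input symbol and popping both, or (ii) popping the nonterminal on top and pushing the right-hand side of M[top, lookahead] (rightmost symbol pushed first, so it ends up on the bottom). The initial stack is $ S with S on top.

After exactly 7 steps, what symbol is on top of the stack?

R

step 1: stack=$ S  input=end end print then $  — expand S ::= end P
step 2: stack=$ P end  input=end end print then $  — match end
step 3: stack=$ P  input=end print then $  — expand P ::= end print A P
step 4: stack=$ P A print end  input=end print then $  — match end
step 5: stack=$ P A print  input=print then $  — match print
step 6: stack=$ P A  input=then $  — expand A ::= λ
step 7: stack=$ P  input=then $  — expand P ::= R then
Stack after step 7: $ then R (top = R).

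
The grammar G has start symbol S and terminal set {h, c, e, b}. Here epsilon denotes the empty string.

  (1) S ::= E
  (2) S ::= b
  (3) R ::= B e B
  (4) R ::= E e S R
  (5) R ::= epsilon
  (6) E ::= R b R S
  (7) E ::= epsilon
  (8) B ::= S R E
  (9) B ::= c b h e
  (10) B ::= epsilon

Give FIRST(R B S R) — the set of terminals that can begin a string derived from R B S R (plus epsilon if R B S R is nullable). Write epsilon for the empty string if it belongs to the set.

FIRST(S) = {epsilon, b, c, e}  (via E)
FIRST(R) = {epsilon, b, c, e}  (via B e B, E e S R)
FIRST(E) = {epsilon, b, c, e}  (via R b R S)
FIRST(B) = {epsilon, b, c, e}  (via S R E)
FIRST(R B S R): take FIRST of each symbol in turn, carrying on past any symbol whose FIRST contains epsilon; result {epsilon, b, c, e}.

{epsilon, b, c, e}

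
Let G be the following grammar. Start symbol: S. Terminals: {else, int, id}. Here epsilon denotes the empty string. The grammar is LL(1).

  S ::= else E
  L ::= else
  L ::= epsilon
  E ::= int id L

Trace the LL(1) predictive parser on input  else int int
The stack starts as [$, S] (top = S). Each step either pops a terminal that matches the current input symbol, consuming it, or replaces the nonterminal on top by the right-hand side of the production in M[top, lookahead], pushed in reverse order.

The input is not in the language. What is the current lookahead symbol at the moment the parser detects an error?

step 1: stack=$ S  input=else int int $  — expand S ::= else E
step 2: stack=$ E else  input=else int int $  — match else
step 3: stack=$ E  input=int int $  — expand E ::= int id L
step 4: stack=$ L id int  input=int int $  — match int
step 5: stack=$ L id  input=int $  — error: top is terminal id but lookahead is int

int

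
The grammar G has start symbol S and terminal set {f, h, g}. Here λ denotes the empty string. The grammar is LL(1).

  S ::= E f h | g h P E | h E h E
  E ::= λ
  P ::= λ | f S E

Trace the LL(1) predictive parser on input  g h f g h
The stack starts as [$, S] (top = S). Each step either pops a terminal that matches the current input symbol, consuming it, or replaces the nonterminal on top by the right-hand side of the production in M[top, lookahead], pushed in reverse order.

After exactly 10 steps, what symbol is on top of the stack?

step 1: stack=$ S  input=g h f g h $  — expand S ::= g h P E
step 2: stack=$ E P h g  input=g h f g h $  — match g
step 3: stack=$ E P h  input=h f g h $  — match h
step 4: stack=$ E P  input=f g h $  — expand P ::= f S E
step 5: stack=$ E E S f  input=f g h $  — match f
step 6: stack=$ E E S  input=g h $  — expand S ::= g h P E
step 7: stack=$ E E E P h g  input=g h $  — match g
step 8: stack=$ E E E P h  input=h $  — match h
step 9: stack=$ E E E P  input=$  — expand P ::= λ
step 10: stack=$ E E E  input=$  — expand E ::= λ
Stack after step 10: $ E E (top = E).

E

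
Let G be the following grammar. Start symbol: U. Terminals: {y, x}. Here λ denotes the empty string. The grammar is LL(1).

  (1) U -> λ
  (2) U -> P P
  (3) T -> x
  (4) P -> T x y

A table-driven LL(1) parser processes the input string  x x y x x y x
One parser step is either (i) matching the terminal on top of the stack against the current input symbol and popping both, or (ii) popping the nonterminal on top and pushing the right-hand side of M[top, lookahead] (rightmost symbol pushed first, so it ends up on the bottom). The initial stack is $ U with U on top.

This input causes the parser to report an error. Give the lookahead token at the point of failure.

step 1: stack=$ U  input=x x y x x y x $  — expand U -> P P
step 2: stack=$ P P  input=x x y x x y x $  — expand P -> T x y
step 3: stack=$ P y x T  input=x x y x x y x $  — expand T -> x
step 4: stack=$ P y x x  input=x x y x x y x $  — match x
step 5: stack=$ P y x  input=x y x x y x $  — match x
step 6: stack=$ P y  input=y x x y x $  — match y
step 7: stack=$ P  input=x x y x $  — expand P -> T x y
step 8: stack=$ y x T  input=x x y x $  — expand T -> x
step 9: stack=$ y x x  input=x x y x $  — match x
step 10: stack=$ y x  input=x y x $  — match x
step 11: stack=$ y  input=y x $  — match y
step 12: stack=$  input=x $  — error: stack empty but input remains

x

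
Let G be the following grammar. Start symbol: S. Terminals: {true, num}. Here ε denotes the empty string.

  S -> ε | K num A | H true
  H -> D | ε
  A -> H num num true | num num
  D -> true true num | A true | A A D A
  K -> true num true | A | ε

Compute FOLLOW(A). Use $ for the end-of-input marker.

{$, num, true}

FIRST(S) = {ε, num, true}  (via K num A, H true)
FIRST(H) = {ε, num, true}  (via D)
FIRST(A) = {num, true}  (via H num num true)
FIRST(D) = {num, true}  (via A true, A A D A)
FIRST(K) = {ε, num, true}  (via A)
FOLLOW(S) includes $ since S is the start symbol.
FOLLOW(S): S appears on no right-hand side. Thus FOLLOW(S) = {$}.
FOLLOW(H): in S->H true, H is followed by true with FIRST {true}; in A->H num num true, H is followed by num num true with FIRST {num}. Thus FOLLOW(H) = {num, true}.
FOLLOW(D): in H->D, the suffix after D is empty, so FOLLOW(D) ⊇ FOLLOW(H) = {num, true}; in D->A A D A, D is followed by A with FIRST {num, true}. Thus FOLLOW(D) = {num, true}.
FOLLOW(K): in S->K num A, K is followed by num A with FIRST {num}. Thus FOLLOW(K) = {num}.
FOLLOW(A): in S->K num A, the suffix after A is empty, so FOLLOW(A) ⊇ FOLLOW(S) = {$}; in D->A true, A is followed by true with FIRST {true}; in D->A A D A (occurrence 1), A is followed by A D A with FIRST {num, true}; in D->A A D A (occurrence 2), A is followed by D A with FIRST {num, true}; in D->A A D A (occurrence 3), the suffix after A is empty, so FOLLOW(A) ⊇ FOLLOW(D) = {num, true}; in K->A, the suffix after A is empty, so FOLLOW(A) ⊇ FOLLOW(K) = {num}. Thus FOLLOW(A) = {$, num, true}.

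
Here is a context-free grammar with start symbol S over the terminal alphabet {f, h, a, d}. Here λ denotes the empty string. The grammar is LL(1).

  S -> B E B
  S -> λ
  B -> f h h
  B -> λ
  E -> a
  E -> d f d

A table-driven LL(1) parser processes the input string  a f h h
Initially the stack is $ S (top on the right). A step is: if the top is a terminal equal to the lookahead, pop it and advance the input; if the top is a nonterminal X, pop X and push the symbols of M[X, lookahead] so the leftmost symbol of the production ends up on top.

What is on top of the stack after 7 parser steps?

h

step 1: stack=$ S  input=a f h h $  — expand S -> B E B
step 2: stack=$ B E B  input=a f h h $  — expand B -> λ
step 3: stack=$ B E  input=a f h h $  — expand E -> a
step 4: stack=$ B a  input=a f h h $  — match a
step 5: stack=$ B  input=f h h $  — expand B -> f h h
step 6: stack=$ h h f  input=f h h $  — match f
step 7: stack=$ h h  input=h h $  — match h
Stack after step 7: $ h (top = h).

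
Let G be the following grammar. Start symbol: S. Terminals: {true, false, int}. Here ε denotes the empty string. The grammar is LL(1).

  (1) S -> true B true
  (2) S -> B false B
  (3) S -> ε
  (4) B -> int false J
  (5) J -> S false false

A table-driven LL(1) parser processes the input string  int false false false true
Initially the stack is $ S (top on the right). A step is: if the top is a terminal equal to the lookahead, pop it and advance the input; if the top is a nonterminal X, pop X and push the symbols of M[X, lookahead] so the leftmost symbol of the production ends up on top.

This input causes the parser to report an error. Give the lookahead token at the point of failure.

true

step 1: stack=$ S  input=int false false false true $  — expand S -> B false B
step 2: stack=$ B false B  input=int false false false true $  — expand B -> int false J
step 3: stack=$ B false J false int  input=int false false false true $  — match int
step 4: stack=$ B false J false  input=false false false true $  — match false
step 5: stack=$ B false J  input=false false true $  — expand J -> S false false
step 6: stack=$ B false false false S  input=false false true $  — expand S -> ε
step 7: stack=$ B false false false  input=false false true $  — match false
step 8: stack=$ B false false  input=false true $  — match false
step 9: stack=$ B false  input=true $  — error: top is terminal false but lookahead is true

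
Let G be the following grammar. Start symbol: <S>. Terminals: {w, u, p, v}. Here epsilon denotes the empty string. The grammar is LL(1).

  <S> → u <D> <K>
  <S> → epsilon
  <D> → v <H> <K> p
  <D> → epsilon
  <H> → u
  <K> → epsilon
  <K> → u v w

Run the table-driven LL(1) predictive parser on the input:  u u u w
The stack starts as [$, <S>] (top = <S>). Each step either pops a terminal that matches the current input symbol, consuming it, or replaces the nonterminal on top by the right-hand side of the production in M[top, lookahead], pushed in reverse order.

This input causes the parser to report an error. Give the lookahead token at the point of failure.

u

step 1: stack=$ <S>  input=u u u w $  — expand <S> → u <D> <K>
step 2: stack=$ <K> <D> u  input=u u u w $  — match u
step 3: stack=$ <K> <D>  input=u u w $  — expand <D> → epsilon
step 4: stack=$ <K>  input=u u w $  — expand <K> → u v w
step 5: stack=$ w v u  input=u u w $  — match u
step 6: stack=$ w v  input=u w $  — error: top is terminal v but lookahead is u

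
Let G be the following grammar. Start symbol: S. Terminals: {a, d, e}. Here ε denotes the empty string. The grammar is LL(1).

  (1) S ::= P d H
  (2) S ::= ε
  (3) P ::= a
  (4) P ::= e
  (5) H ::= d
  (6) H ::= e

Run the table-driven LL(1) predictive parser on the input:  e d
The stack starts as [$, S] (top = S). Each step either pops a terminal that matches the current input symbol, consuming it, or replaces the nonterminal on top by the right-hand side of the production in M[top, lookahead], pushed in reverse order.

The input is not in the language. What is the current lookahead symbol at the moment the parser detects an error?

$

step 1: stack=$ S  input=e d $  — expand S ::= P d H
step 2: stack=$ H d P  input=e d $  — expand P ::= e
step 3: stack=$ H d e  input=e d $  — match e
step 4: stack=$ H d  input=d $  — match d
step 5: stack=$ H  input=$  — error: M[H, $] is empty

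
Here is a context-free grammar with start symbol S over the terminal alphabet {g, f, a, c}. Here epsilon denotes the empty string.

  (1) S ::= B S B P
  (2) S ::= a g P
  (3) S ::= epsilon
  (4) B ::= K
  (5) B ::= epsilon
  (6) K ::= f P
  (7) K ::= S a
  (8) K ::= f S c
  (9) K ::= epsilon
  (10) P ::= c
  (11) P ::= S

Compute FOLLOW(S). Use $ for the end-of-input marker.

FIRST(S): from S::=B S B P we get {epsilon, a, c, f}; from S::=a g P we get {a}; from S::=epsilon we get {epsilon}. So FIRST(S) = {epsilon, a, c, f}.
FIRST(K): from K::=f P we get {f}; from K::=S a we get {a, c, f}; from K::=f S c we get {f}; from K::=epsilon we get {epsilon}. So FIRST(K) = {epsilon, a, c, f}.
FIRST(P): from P::=c we get {c}; from P::=S we get {epsilon, a, c, f}. So FIRST(P) = {epsilon, a, c, f}.
FIRST(B): from B::=K we get {epsilon, a, c, f}; from B::=epsilon we get {epsilon}. So FIRST(B) = {epsilon, a, c, f}.
FOLLOW(S) includes $ since S is the start symbol.
FOLLOW(S): in S::=B S B P, S is followed by B P with FIRST {epsilon, a, c, f}; in S::=B S B P, the suffix after S is nullable (adds nothing new); in K::=S a, S is followed by a with FIRST {a}; in K::=f S c, S is followed by c with FIRST {c}; in P::=S, the suffix after S is empty, so FOLLOW(S) ⊇ FOLLOW(P) = {$, a, c, f}. Thus FOLLOW(S) = {$, a, c, f}.
FOLLOW(B): in S::=B S B P (occurrence 1), B is followed by S B P with FIRST {epsilon, a, c, f}; in S::=B S B P (occurrence 1), the suffix after B is nullable, so FOLLOW(B) ⊇ FOLLOW(S) = {$, a, c, f}; in S::=B S B P (occurrence 2), B is followed by P with FIRST {epsilon, a, c, f}; in S::=B S B P (occurrence 2), the suffix after B is nullable, so FOLLOW(B) ⊇ FOLLOW(S) = {$, a, c, f}. Thus FOLLOW(B) = {$, a, c, f}.
FOLLOW(K): in B::=K, the suffix after K is empty, so FOLLOW(K) ⊇ FOLLOW(B) = {$, a, c, f}. Thus FOLLOW(K) = {$, a, c, f}.
FOLLOW(P): in S::=B S B P, the suffix after P is empty, so FOLLOW(P) ⊇ FOLLOW(S) = {$, a, c, f}; in S::=a g P, the suffix after P is empty, so FOLLOW(P) ⊇ FOLLOW(S) = {$, a, c, f}; in K::=f P, the suffix after P is empty, so FOLLOW(P) ⊇ FOLLOW(K) = {$, a, c, f}. Thus FOLLOW(P) = {$, a, c, f}.

{$, a, c, f}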